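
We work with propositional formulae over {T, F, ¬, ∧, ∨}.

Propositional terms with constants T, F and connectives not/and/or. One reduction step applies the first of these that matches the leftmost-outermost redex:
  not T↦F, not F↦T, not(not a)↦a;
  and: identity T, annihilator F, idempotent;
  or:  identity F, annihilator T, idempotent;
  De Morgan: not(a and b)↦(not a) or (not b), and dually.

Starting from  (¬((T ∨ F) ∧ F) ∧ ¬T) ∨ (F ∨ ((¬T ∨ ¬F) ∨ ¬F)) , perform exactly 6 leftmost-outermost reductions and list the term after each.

Answer: after 6 steps: (T ∧ ¬T) ∨ (F ∨ ((¬T ∨ ¬F) ∨ ¬F))

Reduction:
  start: (¬((T ∨ F) ∧ F) ∧ ¬T) ∨ (F ∨ ((¬T ∨ ¬F) ∨ ¬F))
  [1] ((¬(T ∨ F) ∨ ¬F) ∧ ¬T) ∨ (F ∨ ((¬T ∨ ¬F) ∨ ¬F))
  [2] (((¬T ∧ ¬F) ∨ ¬F) ∧ ¬T) ∨ (F ∨ ((¬T ∨ ¬F) ∨ ¬F))
  [3] (((F ∧ ¬F) ∨ ¬F) ∧ ¬T) ∨ (F ∨ ((¬T ∨ ¬F) ∨ ¬F))
  [4] ((F ∨ ¬F) ∧ ¬T) ∨ (F ∨ ((¬T ∨ ¬F) ∨ ¬F))
  [5] (¬F ∧ ¬T) ∨ (F ∨ ((¬T ∨ ¬F) ∨ ¬F))
  [6] (T ∧ ¬T) ∨ (F ∨ ((¬T ∨ ¬F) ∨ ¬F))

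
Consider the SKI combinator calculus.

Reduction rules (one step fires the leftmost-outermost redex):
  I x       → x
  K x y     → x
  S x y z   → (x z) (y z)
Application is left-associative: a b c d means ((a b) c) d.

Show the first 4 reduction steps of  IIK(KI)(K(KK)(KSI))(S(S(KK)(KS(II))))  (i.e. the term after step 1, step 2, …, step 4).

Answer: after 4 steps: I

Reduction:
  start: IIK(KI)(K(KK)(KSI))(S(S(KK)(KS(II))))
  [1] IK(KI)(K(KK)(KSI))(S(S(KK)(KS(II))))
  [2] K(KI)(K(KK)(KSI))(S(S(KK)(KS(II))))
  [3] KI(S(S(KK)(KS(II))))
  [4] I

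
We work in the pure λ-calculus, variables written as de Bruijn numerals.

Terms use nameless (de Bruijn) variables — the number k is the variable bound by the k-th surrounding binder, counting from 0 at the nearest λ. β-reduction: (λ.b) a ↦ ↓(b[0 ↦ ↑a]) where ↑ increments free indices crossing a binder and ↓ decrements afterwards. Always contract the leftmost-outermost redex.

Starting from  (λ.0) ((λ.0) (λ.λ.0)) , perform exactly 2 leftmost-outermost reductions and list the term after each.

Answer: after 2 steps: λ.λ.0

Working:
  start: (λ.0) ((λ.0) (λ.λ.0))
  [1] (λ.0) (λ.λ.0)
  [2] λ.λ.0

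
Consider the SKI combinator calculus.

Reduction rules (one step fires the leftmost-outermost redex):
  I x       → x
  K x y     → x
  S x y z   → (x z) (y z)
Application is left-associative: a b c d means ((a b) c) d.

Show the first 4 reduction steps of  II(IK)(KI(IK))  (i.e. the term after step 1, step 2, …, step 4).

Answer: after 4 steps: KI

Working:
  start: II(IK)(KI(IK))
  →1  I(IK)(KI(IK))
  →2  IK(KI(IK))
  →3  K(KI(IK))
  →4  KI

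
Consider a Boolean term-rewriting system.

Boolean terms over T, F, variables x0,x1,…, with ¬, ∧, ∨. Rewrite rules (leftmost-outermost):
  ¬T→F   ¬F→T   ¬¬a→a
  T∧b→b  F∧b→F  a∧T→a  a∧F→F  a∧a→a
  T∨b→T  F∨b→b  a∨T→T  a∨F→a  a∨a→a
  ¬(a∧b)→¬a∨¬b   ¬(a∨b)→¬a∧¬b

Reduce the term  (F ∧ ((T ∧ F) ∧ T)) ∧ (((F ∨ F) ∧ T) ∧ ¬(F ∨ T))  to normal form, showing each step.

  start: (F ∧ ((T ∧ F) ∧ T)) ∧ (((F ∨ F) ∧ T) ∧ ¬(F ∨ T))
  [1] F ∧ (((F ∨ F) ∧ T) ∧ ¬(F ∨ T))
  [2] F

Answer: normal form = F  (in 2 steps)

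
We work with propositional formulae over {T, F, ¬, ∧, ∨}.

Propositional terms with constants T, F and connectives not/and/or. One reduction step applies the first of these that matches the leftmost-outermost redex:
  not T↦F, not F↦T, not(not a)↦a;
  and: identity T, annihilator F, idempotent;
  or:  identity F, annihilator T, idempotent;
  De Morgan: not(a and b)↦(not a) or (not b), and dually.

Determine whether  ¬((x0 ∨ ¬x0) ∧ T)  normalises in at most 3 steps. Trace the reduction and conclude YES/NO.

Answer: NO — after 3 steps the term is (¬x0 ∧ x0) ∨ ¬T, not yet normal

Reduction:
  start: ¬((x0 ∨ ¬x0) ∧ T)
  [1] ¬(x0 ∨ ¬x0) ∨ ¬T
  [2] (¬x0 ∧ ¬¬x0) ∨ ¬T
  [3] (¬x0 ∧ x0) ∨ ¬T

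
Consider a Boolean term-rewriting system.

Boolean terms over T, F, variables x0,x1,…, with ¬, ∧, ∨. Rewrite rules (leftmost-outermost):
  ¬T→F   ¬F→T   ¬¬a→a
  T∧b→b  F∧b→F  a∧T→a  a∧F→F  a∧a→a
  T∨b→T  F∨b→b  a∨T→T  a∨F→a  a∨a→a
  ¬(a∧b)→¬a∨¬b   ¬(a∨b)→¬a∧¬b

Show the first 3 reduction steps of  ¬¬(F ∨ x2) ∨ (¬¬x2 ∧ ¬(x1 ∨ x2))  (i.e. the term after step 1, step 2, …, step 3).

  start: ¬¬(F ∨ x2) ∨ (¬¬x2 ∧ ¬(x1 ∨ x2))
  step 1: (F ∨ x2) ∨ (¬¬x2 ∧ ¬(x1 ∨ x2))
  step 2: x2 ∨ (¬¬x2 ∧ ¬(x1 ∨ x2))
  step 3: x2 ∨ (x2 ∧ ¬(x1 ∨ x2))

Answer: after 3 steps: x2 ∨ (x2 ∧ ¬(x1 ∨ x2))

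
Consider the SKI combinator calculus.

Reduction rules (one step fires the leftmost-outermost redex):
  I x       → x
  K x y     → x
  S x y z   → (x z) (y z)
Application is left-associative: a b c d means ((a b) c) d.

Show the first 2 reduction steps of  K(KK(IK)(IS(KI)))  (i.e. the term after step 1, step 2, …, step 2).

  start: K(KK(IK)(IS(KI)))
  [1] K(K(IS(KI)))
  [2] K(K(S(KI)))

Answer: after 2 steps: K(K(S(KI)))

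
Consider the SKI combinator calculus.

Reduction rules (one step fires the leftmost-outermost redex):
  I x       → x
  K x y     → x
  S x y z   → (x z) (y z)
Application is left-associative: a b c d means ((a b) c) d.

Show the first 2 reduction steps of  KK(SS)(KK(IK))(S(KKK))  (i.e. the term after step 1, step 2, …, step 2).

  start: KK(SS)(KK(IK))(S(KKK))
  [1] K(KK(IK))(S(KKK))
  [2] KK(IK)

Answer: after 2 steps: KK(IK)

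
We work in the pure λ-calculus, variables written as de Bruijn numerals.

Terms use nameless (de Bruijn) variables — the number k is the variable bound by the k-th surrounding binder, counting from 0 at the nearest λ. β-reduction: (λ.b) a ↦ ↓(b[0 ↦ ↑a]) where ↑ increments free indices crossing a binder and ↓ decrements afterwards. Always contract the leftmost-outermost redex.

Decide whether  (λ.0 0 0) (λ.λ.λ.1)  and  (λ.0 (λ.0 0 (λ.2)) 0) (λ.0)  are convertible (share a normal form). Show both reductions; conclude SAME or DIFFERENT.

Answer: DIFFERENT — A ⇓ λ.λ.λ.λ.1, B ⇓ λ.λ.0

Working:
Term A:
  start: (λ.0 0 0) (λ.λ.λ.1)
  [1] (λ.λ.λ.1) (λ.λ.λ.1) (λ.λ.λ.1)
  [2] (λ.λ.1) (λ.λ.λ.1)
  [3] λ.λ.λ.λ.1

Term B:
  start: (λ.0 (λ.0 0 (λ.2)) 0) (λ.0)
  [1] (λ.0) (λ.0 0 (λ.λ.0)) (λ.0)
  [2] (λ.0 0 (λ.λ.0)) (λ.0)
  [3] (λ.0) (λ.0) (λ.λ.0)
  [4] (λ.0) (λ.λ.0)
  [5] λ.λ.0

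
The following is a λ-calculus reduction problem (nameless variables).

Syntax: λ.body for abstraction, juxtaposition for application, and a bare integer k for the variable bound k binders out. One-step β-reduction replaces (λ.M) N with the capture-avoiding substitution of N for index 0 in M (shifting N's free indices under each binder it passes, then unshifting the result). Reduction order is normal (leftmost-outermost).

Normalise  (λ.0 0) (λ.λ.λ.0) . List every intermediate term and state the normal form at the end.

Answer: normal form = λ.λ.0  (in 2 steps)

Working:
  start: (λ.0 0) (λ.λ.λ.0)
  step 1: (λ.λ.λ.0) (λ.λ.λ.0)
  step 2: λ.λ.0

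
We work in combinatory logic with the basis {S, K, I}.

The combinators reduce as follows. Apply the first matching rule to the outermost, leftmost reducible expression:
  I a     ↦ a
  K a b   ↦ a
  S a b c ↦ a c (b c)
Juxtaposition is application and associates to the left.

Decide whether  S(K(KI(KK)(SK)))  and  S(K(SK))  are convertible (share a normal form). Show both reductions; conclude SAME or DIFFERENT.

Term A:
  start: S(K(KI(KK)(SK)))
  [1] S(K(I(SK)))
  [2] S(K(SK))

Term B:
  start: S(K(SK))

Answer: SAME — A ⇓ S(K(SK)), B ⇓ S(K(SK))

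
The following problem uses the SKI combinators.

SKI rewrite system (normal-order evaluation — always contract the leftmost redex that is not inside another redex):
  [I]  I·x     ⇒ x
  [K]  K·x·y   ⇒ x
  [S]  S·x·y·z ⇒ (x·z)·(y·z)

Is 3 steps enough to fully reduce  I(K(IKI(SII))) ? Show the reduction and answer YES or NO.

Answer: YES — reaches normal form KI in 3 ≤ 3 steps

Derivation:
  start: I(K(IKI(SII)))
  [1] K(IKI(SII))
  [2] K(KI(SII))
  [3] KI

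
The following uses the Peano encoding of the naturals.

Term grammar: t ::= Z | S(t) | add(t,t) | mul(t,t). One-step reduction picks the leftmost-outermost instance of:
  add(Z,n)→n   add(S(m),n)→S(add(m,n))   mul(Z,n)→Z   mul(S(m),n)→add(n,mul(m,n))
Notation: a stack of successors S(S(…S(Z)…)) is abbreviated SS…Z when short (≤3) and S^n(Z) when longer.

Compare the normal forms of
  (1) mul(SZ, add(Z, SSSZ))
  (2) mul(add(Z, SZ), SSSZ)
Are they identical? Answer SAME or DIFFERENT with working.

Term A:
  start: mul(SZ, add(Z, SSSZ))
  step 1: add(add(Z, SSSZ), mul(Z, add(Z, SSSZ)))
  step 2: add(SSSZ, mul(Z, add(Z, SSSZ)))
  step 3: S(add(SSZ, mul(Z, add(Z, SSSZ))))
  step 4: S(S(add(SZ, mul(Z, add(Z, SSSZ)))))
  step 5: S(S(S(add(Z, mul(Z, add(Z, SSSZ))))))
  step 6: S(S(S(mul(Z, add(Z, SSSZ)))))
  step 7: SSSZ

Term B:
  start: mul(add(Z, SZ), SSSZ)
  step 1: mul(SZ, SSSZ)
  step 2: add(SSSZ, mul(Z, SSSZ))
  step 3: S(add(SSZ, mul(Z, SSSZ)))
  step 4: S(S(add(SZ, mul(Z, SSSZ))))
  step 5: S(S(S(add(Z, mul(Z, SSSZ)))))
  step 6: S(S(S(mul(Z, SSSZ))))
  step 7: SSSZ

Answer: SAME — A ⇓ SSSZ, B ⇓ SSSZ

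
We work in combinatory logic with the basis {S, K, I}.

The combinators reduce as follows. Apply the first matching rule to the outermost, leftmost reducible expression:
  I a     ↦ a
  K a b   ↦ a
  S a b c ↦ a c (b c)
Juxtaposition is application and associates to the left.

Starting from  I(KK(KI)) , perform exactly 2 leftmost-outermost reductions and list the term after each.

Answer: after 2 steps: K

Working:
  start: I(KK(KI))
  →1  KK(KI)
  →2  K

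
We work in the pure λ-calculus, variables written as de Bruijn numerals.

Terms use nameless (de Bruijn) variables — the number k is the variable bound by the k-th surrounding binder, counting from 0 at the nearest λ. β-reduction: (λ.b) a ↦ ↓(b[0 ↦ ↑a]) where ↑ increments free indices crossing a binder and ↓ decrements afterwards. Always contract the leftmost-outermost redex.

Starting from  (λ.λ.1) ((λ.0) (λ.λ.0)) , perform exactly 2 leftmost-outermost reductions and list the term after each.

  start: (λ.λ.1) ((λ.0) (λ.λ.0))
  [1] λ.(λ.0) (λ.λ.0)
  [2] λ.λ.λ.0

Answer: after 2 steps: λ.λ.λ.0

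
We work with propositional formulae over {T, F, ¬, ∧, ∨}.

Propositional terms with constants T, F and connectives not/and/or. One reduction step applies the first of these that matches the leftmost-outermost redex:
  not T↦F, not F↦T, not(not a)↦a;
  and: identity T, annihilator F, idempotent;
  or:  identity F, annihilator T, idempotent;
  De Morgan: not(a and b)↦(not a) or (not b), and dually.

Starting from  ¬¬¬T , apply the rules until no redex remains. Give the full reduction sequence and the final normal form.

Answer: normal form = F  (in 2 steps)

Reduction:
  start: ¬¬¬T
  step 1: ¬T
  step 2: F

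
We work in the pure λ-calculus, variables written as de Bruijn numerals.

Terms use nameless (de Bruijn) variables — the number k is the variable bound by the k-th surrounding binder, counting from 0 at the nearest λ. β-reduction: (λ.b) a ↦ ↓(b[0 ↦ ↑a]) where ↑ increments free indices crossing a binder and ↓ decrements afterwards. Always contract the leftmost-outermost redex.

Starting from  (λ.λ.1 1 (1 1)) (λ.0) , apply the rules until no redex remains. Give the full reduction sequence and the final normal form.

Answer: normal form = λ.λ.0  (in 4 steps)

Working:
  start: (λ.λ.1 1 (1 1)) (λ.0)
  step 1: λ.(λ.0) (λ.0) ((λ.0) (λ.0))
  step 2: λ.(λ.0) ((λ.0) (λ.0))
  step 3: λ.(λ.0) (λ.0)
  step 4: λ.λ.0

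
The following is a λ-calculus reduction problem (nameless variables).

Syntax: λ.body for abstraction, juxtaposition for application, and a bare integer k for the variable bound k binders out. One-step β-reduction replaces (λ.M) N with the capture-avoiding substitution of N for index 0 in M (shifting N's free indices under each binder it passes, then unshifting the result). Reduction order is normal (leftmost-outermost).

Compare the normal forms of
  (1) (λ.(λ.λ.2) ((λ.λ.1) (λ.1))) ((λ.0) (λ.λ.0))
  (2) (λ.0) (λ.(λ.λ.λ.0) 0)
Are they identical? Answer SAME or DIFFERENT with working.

Answer: SAME — A ⇓ λ.λ.λ.0, B ⇓ λ.λ.λ.0

Derivation:
Term A:
  start: (λ.(λ.λ.2) ((λ.λ.1) (λ.1))) ((λ.0) (λ.λ.0))
  [1] (λ.λ.(λ.0) (λ.λ.0)) ((λ.λ.1) (λ.(λ.0) (λ.λ.0)))
  [2] λ.(λ.0) (λ.λ.0)
  [3] λ.λ.λ.0

Term B:
  start: (λ.0) (λ.(λ.λ.λ.0) 0)
  [1] λ.(λ.λ.λ.0) 0
  [2] λ.λ.λ.0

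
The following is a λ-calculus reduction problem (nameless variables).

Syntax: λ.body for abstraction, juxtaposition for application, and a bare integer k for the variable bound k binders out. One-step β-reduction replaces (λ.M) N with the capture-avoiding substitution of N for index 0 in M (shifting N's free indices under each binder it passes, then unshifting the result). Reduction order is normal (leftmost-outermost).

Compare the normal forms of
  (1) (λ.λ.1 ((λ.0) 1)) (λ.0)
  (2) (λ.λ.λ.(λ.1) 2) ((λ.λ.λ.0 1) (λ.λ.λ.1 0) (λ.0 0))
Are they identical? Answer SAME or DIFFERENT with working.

Answer: SAME — A ⇓ λ.λ.0, B ⇓ λ.λ.0

Working:
Term A:
  start: (λ.λ.1 ((λ.0) 1)) (λ.0)
  →1  λ.(λ.0) ((λ.0) (λ.0))
  →2  λ.(λ.0) (λ.0)
  →3  λ.λ.0

Term B:
  start: (λ.λ.λ.(λ.1) 2) ((λ.λ.λ.0 1) (λ.λ.λ.1 0) (λ.0 0))
  →1  λ.λ.(λ.1) ((λ.λ.λ.0 1) (λ.λ.λ.1 0) (λ.0 0))
  →2  λ.λ.0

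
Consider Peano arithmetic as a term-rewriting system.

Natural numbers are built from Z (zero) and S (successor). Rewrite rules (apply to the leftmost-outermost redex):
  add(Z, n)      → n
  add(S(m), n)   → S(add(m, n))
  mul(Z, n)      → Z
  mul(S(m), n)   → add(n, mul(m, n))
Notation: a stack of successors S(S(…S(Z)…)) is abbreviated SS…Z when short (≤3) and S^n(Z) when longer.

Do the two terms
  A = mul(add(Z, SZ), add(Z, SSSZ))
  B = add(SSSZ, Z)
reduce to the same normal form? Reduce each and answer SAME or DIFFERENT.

Term A:
  start: mul(add(Z, SZ), add(Z, SSSZ))
  →1  mul(SZ, add(Z, SSSZ))
  →2  add(add(Z, SSSZ), mul(Z, add(Z, SSSZ)))
  →3  add(SSSZ, mul(Z, add(Z, SSSZ)))
  →4  S(add(SSZ, mul(Z, add(Z, SSSZ))))
  →5  S(S(add(SZ, mul(Z, add(Z, SSSZ)))))
  →6  S(S(S(add(Z, mul(Z, add(Z, SSSZ))))))
  →7  S(S(S(mul(Z, add(Z, SSSZ)))))
  →8  SSSZ

Term B:
  start: add(SSSZ, Z)
  →1  S(add(SSZ, Z))
  →2  S(S(add(SZ, Z)))
  →3  S(S(S(add(Z, Z))))
  →4  SSSZ

Answer: SAME — A ⇓ SSSZ, B ⇓ SSSZ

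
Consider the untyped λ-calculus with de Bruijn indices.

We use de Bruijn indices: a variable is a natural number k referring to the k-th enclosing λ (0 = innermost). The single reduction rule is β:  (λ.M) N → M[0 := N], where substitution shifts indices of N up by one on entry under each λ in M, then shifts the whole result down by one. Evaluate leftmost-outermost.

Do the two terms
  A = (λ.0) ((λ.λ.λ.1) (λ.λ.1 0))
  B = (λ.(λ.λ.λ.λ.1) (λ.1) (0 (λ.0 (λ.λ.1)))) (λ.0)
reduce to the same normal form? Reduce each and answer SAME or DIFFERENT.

Answer: SAME — A ⇓ λ.λ.1, B ⇓ λ.λ.1

Derivation:
Term A:
  start: (λ.0) ((λ.λ.λ.1) (λ.λ.1 0))
  [1] (λ.λ.λ.1) (λ.λ.1 0)
  [2] λ.λ.1

Term B:
  start: (λ.(λ.λ.λ.λ.1) (λ.1) (0 (λ.0 (λ.λ.1)))) (λ.0)
  [1] (λ.λ.λ.λ.1) (λ.λ.0) ((λ.0) (λ.0 (λ.λ.1)))
  [2] (λ.λ.λ.1) ((λ.0) (λ.0 (λ.λ.1)))
  [3] λ.λ.1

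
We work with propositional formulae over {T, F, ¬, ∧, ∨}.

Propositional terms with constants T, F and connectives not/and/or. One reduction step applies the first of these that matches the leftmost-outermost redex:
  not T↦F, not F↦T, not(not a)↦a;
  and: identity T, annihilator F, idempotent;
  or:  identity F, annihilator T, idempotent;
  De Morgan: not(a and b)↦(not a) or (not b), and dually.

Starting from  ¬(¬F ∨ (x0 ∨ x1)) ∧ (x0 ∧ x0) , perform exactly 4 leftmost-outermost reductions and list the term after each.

  start: ¬(¬F ∨ (x0 ∨ x1)) ∧ (x0 ∧ x0)
  →1  (¬¬F ∧ ¬(x0 ∨ x1)) ∧ (x0 ∧ x0)
  →2  (F ∧ ¬(x0 ∨ x1)) ∧ (x0 ∧ x0)
  →3  F ∧ (x0 ∧ x0)
  →4  F

Answer: after 4 steps: F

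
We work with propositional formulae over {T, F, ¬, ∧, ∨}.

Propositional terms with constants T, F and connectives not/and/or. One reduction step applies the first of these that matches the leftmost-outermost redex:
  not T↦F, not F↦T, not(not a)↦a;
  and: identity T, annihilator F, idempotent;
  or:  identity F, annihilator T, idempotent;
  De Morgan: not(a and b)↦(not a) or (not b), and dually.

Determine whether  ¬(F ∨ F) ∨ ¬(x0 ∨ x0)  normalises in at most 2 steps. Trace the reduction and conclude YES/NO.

  start: ¬(F ∨ F) ∨ ¬(x0 ∨ x0)
  →1  (¬F ∧ ¬F) ∨ ¬(x0 ∨ x0)
  →2  ¬F ∨ ¬(x0 ∨ x0)

Answer: NO — after 2 steps the term is ¬F ∨ ¬(x0 ∨ x0), not yet normal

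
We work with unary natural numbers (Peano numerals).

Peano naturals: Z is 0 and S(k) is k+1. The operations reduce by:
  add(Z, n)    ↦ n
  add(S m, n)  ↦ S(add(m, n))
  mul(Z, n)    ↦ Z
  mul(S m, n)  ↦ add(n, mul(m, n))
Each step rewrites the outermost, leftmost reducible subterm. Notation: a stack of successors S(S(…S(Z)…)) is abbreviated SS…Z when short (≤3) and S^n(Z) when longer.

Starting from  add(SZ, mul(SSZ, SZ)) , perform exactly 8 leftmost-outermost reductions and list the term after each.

Answer: after 8 steps: S(S(S(mul(Z, SZ))))

Derivation:
  start: add(SZ, mul(SSZ, SZ))
  step 1: S(add(Z, mul(SSZ, SZ)))
  step 2: S(mul(SSZ, SZ))
  step 3: S(add(SZ, mul(SZ, SZ)))
  step 4: S(S(add(Z, mul(SZ, SZ))))
  step 5: S(S(mul(SZ, SZ)))
  step 6: S(S(add(SZ, mul(Z, SZ))))
  step 7: S(S(S(add(Z, mul(Z, SZ)))))
  step 8: S(S(S(mul(Z, SZ))))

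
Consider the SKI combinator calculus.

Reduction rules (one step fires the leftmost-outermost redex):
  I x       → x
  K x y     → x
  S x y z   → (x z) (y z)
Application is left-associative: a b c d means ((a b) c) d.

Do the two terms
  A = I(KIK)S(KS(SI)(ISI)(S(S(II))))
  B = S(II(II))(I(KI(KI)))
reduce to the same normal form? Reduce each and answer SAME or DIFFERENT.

Term A:
  start: I(KIK)S(KS(SI)(ISI)(S(S(II))))
  step 1: KIKS(KS(SI)(ISI)(S(S(II))))
  step 2: IS(KS(SI)(ISI)(S(S(II))))
  step 3: S(KS(SI)(ISI)(S(S(II))))
  step 4: S(S(ISI)(S(S(II))))
  step 5: S(S(SI)(S(S(II))))
  step 6: S(S(SI)(S(SI)))

Term B:
  start: S(II(II))(I(KI(KI)))
  step 1: S(I(II))(I(KI(KI)))
  step 2: S(II)(I(KI(KI)))
  step 3: SI(I(KI(KI)))
  step 4: SI(KI(KI))
  step 5: SII

Answer: DIFFERENT — A ⇓ S(S(SI)(S(SI))), B ⇓ SII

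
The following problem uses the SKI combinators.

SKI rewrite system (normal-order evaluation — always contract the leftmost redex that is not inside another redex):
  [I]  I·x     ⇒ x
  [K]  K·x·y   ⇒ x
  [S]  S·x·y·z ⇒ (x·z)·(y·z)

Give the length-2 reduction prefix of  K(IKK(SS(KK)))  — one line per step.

Answer: after 2 steps: KK

Derivation:
  start: K(IKK(SS(KK)))
  [1] K(KK(SS(KK)))
  [2] KK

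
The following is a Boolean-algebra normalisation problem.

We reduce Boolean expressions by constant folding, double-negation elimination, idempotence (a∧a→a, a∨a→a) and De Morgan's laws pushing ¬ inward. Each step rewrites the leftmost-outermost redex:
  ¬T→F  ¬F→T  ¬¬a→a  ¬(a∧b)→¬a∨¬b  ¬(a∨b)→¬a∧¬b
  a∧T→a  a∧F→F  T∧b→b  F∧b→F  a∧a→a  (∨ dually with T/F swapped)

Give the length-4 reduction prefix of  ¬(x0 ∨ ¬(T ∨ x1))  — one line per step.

  start: ¬(x0 ∨ ¬(T ∨ x1))
  →1  ¬x0 ∧ ¬¬(T ∨ x1)
  →2  ¬x0 ∧ (T ∨ x1)
  →3  ¬x0 ∧ T
  →4  ¬x0

Answer: after 4 steps: ¬x0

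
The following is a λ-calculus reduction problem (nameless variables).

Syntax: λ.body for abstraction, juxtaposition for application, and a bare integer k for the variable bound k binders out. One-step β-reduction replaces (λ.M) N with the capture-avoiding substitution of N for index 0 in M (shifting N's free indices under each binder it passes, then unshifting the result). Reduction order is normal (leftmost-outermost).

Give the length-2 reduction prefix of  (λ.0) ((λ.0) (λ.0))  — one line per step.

Answer: after 2 steps: λ.0

Working:
  start: (λ.0) ((λ.0) (λ.0))
  step 1: (λ.0) (λ.0)
  step 2: λ.0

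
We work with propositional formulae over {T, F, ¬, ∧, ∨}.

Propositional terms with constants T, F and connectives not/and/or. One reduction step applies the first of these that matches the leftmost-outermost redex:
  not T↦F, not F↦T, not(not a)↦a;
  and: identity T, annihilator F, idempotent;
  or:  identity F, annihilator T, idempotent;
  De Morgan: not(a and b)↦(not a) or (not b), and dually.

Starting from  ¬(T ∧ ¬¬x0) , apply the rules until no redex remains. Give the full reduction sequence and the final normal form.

  start: ¬(T ∧ ¬¬x0)
  step 1: ¬T ∨ ¬¬¬x0
  step 2: F ∨ ¬¬¬x0
  step 3: ¬¬¬x0
  step 4: ¬x0

Answer: normal form = ¬x0  (in 4 steps)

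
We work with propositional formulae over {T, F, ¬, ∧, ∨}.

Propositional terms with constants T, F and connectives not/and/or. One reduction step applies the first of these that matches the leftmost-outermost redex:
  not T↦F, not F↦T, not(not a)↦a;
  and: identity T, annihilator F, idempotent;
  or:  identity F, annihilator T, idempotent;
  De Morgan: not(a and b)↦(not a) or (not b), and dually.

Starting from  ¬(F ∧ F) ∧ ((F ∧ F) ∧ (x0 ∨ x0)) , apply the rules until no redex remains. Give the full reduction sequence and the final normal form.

  start: ¬(F ∧ F) ∧ ((F ∧ F) ∧ (x0 ∨ x0))
  [1] (¬F ∨ ¬F) ∧ ((F ∧ F) ∧ (x0 ∨ x0))
  [2] ¬F ∧ ((F ∧ F) ∧ (x0 ∨ x0))
  [3] T ∧ ((F ∧ F) ∧ (x0 ∨ x0))
  [4] (F ∧ F) ∧ (x0 ∨ x0)
  [5] F ∧ (x0 ∨ x0)
  [6] F

Answer: normal form = F  (in 6 steps)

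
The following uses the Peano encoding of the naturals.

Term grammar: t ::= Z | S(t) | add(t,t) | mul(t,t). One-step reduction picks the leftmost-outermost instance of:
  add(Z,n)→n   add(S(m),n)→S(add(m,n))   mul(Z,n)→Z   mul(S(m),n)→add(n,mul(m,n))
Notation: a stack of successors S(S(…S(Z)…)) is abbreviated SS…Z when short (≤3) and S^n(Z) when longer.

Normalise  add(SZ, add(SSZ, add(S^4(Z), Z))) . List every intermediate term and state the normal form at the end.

Answer: normal form = S^7(Z)  (in 10 steps)

Derivation:
  start: add(SZ, add(SSZ, add(S^4(Z), Z)))
  →1  S(add(Z, add(SSZ, add(S^4(Z), Z))))
  →2  S(add(SSZ, add(S^4(Z), Z)))
  →3  S(S(add(SZ, add(S^4(Z), Z))))
  →4  S(S(S(add(Z, add(S^4(Z), Z)))))
  →5  S(S(S(add(S^4(Z), Z))))
  →6  S(S(S(S(add(SSSZ, Z)))))
  →7  S(S(S(S(S(add(SSZ, Z))))))
  →8  S(S(S(S(S(S(add(SZ, Z)))))))
  →9  S(S(S(S(S(S(S(add(Z, Z))))))))
  →10  S^7(Z)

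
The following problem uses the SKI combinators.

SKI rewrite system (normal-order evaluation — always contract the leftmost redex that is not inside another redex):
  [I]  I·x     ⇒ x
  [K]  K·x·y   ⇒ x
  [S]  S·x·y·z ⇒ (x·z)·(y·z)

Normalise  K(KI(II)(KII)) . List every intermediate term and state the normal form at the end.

Answer: normal form = KI  (in 3 steps)

Derivation:
  start: K(KI(II)(KII))
  [1] K(I(KII))
  [2] K(KII)
  [3] KI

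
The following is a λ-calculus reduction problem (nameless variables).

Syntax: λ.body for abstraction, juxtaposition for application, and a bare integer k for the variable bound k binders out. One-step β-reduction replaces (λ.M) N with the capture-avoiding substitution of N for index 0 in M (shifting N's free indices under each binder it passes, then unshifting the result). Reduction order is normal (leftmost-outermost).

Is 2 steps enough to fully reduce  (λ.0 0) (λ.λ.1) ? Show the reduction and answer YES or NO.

Answer: YES — reaches normal form λ.λ.λ.1 in 2 ≤ 2 steps

Derivation:
  start: (λ.0 0) (λ.λ.1)
  step 1: (λ.λ.1) (λ.λ.1)
  step 2: λ.λ.λ.1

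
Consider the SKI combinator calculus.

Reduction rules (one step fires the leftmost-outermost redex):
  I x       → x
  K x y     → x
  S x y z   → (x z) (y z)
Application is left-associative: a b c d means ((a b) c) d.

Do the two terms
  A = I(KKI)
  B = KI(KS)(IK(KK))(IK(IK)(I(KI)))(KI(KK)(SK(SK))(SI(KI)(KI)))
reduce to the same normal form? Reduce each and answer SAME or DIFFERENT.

Answer: SAME — A ⇓ K, B ⇓ K

Reduction:
Term A:
  start: I(KKI)
  step 1: KKI
  step 2: K

Term B:
  start: KI(KS)(IK(KK))(IK(IK)(I(KI)))(KI(KK)(SK(SK))(SI(KI)(KI)))
  step 1: I(IK(KK))(IK(IK)(I(KI)))(KI(KK)(SK(SK))(SI(KI)(KI)))
  step 2: IK(KK)(IK(IK)(I(KI)))(KI(KK)(SK(SK))(SI(KI)(KI)))
  step 3: K(KK)(IK(IK)(I(KI)))(KI(KK)(SK(SK))(SI(KI)(KI)))
  step 4: KK(KI(KK)(SK(SK))(SI(KI)(KI)))
  step 5: K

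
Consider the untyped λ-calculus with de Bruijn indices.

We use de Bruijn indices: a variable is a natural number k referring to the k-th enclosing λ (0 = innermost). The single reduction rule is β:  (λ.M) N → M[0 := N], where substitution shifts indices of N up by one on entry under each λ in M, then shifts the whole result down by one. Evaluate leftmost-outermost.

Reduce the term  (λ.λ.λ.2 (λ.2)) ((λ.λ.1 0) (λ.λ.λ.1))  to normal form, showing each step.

  start: (λ.λ.λ.2 (λ.2)) ((λ.λ.1 0) (λ.λ.λ.1))
  step 1: λ.λ.(λ.λ.1 0) (λ.λ.λ.1) (λ.2)
  step 2: λ.λ.(λ.(λ.λ.λ.1) 0) (λ.2)
  step 3: λ.λ.(λ.λ.λ.1) (λ.2)
  step 4: λ.λ.λ.λ.1

Answer: normal form = λ.λ.λ.λ.1  (in 4 steps)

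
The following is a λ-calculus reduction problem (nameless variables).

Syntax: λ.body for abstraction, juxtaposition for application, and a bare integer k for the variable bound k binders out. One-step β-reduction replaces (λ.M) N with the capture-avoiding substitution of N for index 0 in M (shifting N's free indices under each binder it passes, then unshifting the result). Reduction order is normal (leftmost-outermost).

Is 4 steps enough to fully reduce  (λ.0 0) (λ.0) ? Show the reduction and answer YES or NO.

  start: (λ.0 0) (λ.0)
  [1] (λ.0) (λ.0)
  [2] λ.0

Answer: YES — reaches normal form λ.0 in 2 ≤ 4 steps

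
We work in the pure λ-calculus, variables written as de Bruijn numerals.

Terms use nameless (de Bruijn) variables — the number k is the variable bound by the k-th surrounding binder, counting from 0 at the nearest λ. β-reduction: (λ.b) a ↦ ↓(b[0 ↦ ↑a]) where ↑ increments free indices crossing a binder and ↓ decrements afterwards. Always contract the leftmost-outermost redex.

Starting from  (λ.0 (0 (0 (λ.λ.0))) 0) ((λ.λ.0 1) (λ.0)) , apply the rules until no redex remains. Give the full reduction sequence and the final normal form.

Answer: normal form = λ.0 (λ.0)  (in 12 steps)

Derivation:
  start: (λ.0 (0 (0 (λ.λ.0))) 0) ((λ.λ.0 1) (λ.0))
  →1  (λ.λ.0 1) (λ.0) ((λ.λ.0 1) (λ.0) ((λ.λ.0 1) (λ.0) (λ.λ.0))) ((λ.λ.0 1) (λ.0))
  →2  (λ.0 (λ.0)) ((λ.λ.0 1) (λ.0) ((λ.λ.0 1) (λ.0) (λ.λ.0))) ((λ.λ.0 1) (λ.0))
  →3  (λ.λ.0 1) (λ.0) ((λ.λ.0 1) (λ.0) (λ.λ.0)) (λ.0) ((λ.λ.0 1) (λ.0))
  →4  (λ.0 (λ.0)) ((λ.λ.0 1) (λ.0) (λ.λ.0)) (λ.0) ((λ.λ.0 1) (λ.0))
  →5  (λ.λ.0 1) (λ.0) (λ.λ.0) (λ.0) (λ.0) ((λ.λ.0 1) (λ.0))
  →6  (λ.0 (λ.0)) (λ.λ.0) (λ.0) (λ.0) ((λ.λ.0 1) (λ.0))
  →7  (λ.λ.0) (λ.0) (λ.0) (λ.0) ((λ.λ.0 1) (λ.0))
  →8  (λ.0) (λ.0) (λ.0) ((λ.λ.0 1) (λ.0))
  →9  (λ.0) (λ.0) ((λ.λ.0 1) (λ.0))
  →10  (λ.0) ((λ.λ.0 1) (λ.0))
  →11  (λ.λ.0 1) (λ.0)
  →12  λ.0 (λ.0)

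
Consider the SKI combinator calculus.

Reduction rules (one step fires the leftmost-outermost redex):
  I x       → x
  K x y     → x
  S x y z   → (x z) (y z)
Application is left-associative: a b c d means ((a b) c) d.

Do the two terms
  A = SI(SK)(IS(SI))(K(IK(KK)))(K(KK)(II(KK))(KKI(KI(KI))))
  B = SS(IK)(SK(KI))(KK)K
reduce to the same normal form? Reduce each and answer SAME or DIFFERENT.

Answer: SAME — A ⇓ KK, B ⇓ KK

Working:
Term A:
  start: SI(SK)(IS(SI))(K(IK(KK)))(K(KK)(II(KK))(KKI(KI(KI))))
  →1  I(IS(SI))(SK(IS(SI)))(K(IK(KK)))(K(KK)(II(KK))(KKI(KI(KI))))
  →2  IS(SI)(SK(IS(SI)))(K(IK(KK)))(K(KK)(II(KK))(KKI(KI(KI))))
  →3  S(SI)(SK(IS(SI)))(K(IK(KK)))(K(KK)(II(KK))(KKI(KI(KI))))
  →4  SI(K(IK(KK)))(SK(IS(SI))(K(IK(KK))))(K(KK)(II(KK))(KKI(KI(KI))))
  →5  I(SK(IS(SI))(K(IK(KK))))(K(IK(KK))(SK(IS(SI))(K(IK(KK)))))(K(KK)(II(KK))(KKI(KI(KI))))
  →6  SK(IS(SI))(K(IK(KK)))(K(IK(KK))(SK(IS(SI))(K(IK(KK)))))(K(KK)(II(KK))(KKI(KI(KI))))
  →7  K(K(IK(KK)))(IS(SI)(K(IK(KK))))(K(IK(KK))(SK(IS(SI))(K(IK(KK)))))(K(KK)(II(KK))(KKI(KI(KI))))
  →8  K(IK(KK))(K(IK(KK))(SK(IS(SI))(K(IK(KK)))))(K(KK)(II(KK))(KKI(KI(KI))))
  →9  IK(KK)(K(KK)(II(KK))(KKI(KI(KI))))
  →10  K(KK)(K(KK)(II(KK))(KKI(KI(KI))))
  →11  KK

Term B:
  start: SS(IK)(SK(KI))(KK)K
  →1  S(SK(KI))(IK(SK(KI)))(KK)K
  →2  SK(KI)(KK)(IK(SK(KI))(KK))K
  →3  K(KK)(KI(KK))(IK(SK(KI))(KK))K
  →4  KK(IK(SK(KI))(KK))K
  →5  KK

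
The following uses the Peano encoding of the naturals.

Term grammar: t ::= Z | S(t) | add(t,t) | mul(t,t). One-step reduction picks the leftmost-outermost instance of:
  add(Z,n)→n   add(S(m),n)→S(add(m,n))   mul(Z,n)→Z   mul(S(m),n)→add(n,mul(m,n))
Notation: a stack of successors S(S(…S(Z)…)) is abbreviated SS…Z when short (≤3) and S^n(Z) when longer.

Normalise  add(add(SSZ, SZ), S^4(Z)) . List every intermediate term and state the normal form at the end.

Answer: normal form = S^7(Z)  (in 7 steps)

Derivation:
  start: add(add(SSZ, SZ), S^4(Z))
  →1  add(S(add(SZ, SZ)), S^4(Z))
  →2  S(add(add(SZ, SZ), S^4(Z)))
  →3  S(add(S(add(Z, SZ)), S^4(Z)))
  →4  S(S(add(add(Z, SZ), S^4(Z))))
  →5  S(S(add(SZ, S^4(Z))))
  →6  S(S(S(add(Z, S^4(Z)))))
  →7  S^7(Z)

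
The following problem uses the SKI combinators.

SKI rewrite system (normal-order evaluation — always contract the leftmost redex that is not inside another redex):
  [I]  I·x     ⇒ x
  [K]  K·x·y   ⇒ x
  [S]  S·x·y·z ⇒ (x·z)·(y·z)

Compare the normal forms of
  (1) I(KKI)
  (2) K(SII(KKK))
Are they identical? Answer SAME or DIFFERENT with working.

Term A:
  start: I(KKI)
  step 1: KKI
  step 2: K

Term B:
  start: K(SII(KKK))
  step 1: K(I(KKK)(I(KKK)))
  step 2: K(KKK(I(KKK)))
  step 3: K(K(I(KKK)))
  step 4: K(K(KKK))
  step 5: K(KK)

Answer: DIFFERENT — A ⇓ K, B ⇓ K(KK)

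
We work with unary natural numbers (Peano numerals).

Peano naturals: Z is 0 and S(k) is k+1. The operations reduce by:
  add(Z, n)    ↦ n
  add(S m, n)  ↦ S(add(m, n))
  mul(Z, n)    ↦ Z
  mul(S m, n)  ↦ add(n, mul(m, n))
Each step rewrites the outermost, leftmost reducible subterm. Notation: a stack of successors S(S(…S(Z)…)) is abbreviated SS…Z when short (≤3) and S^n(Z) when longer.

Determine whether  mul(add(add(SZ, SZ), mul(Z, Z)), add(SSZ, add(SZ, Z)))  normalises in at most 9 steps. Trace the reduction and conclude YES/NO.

  start: mul(add(add(SZ, SZ), mul(Z, Z)), add(SSZ, add(SZ, Z)))
  →1  mul(add(S(add(Z, SZ)), mul(Z, Z)), add(SSZ, add(SZ, Z)))
  →2  mul(S(add(add(Z, SZ), mul(Z, Z))), add(SSZ, add(SZ, Z)))
  →3  add(add(SSZ, add(SZ, Z)), mul(add(add(Z, SZ), mul(Z, Z)), add(SSZ, add(SZ, Z))))
  →4  add(S(add(SZ, add(SZ, Z))), mul(add(add(Z, SZ), mul(Z, Z)), add(SSZ, add(SZ, Z))))
  →5  S(add(add(SZ, add(SZ, Z)), mul(add(add(Z, SZ), mul(Z, Z)), add(SSZ, add(SZ, Z)))))
  →6  S(add(S(add(Z, add(SZ, Z))), mul(add(add(Z, SZ), mul(Z, Z)), add(SSZ, add(SZ, Z)))))
  →7  S(S(add(add(Z, add(SZ, Z)), mul(add(add(Z, SZ), mul(Z, Z)), add(SSZ, add(SZ, Z))))))
  →8  S(S(add(add(SZ, Z), mul(add(add(Z, SZ), mul(Z, Z)), add(SSZ, add(SZ, Z))))))
  →9  S(S(add(S(add(Z, Z)), mul(add(add(Z, SZ), mul(Z, Z)), add(SSZ, add(SZ, Z))))))

Answer: NO — after 9 steps the term is S(S(add(S(add(Z, Z)), mul(add(add(Z, SZ), mul(Z, Z)), add(SSZ, add(SZ, Z)))))), not yet normal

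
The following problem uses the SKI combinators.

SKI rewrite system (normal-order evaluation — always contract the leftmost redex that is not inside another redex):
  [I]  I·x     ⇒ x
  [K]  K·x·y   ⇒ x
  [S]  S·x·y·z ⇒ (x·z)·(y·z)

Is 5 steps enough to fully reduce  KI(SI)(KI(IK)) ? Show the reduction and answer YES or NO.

  start: KI(SI)(KI(IK))
  →1  I(KI(IK))
  →2  KI(IK)
  →3  I

Answer: YES — reaches normal form I in 3 ≤ 5 steps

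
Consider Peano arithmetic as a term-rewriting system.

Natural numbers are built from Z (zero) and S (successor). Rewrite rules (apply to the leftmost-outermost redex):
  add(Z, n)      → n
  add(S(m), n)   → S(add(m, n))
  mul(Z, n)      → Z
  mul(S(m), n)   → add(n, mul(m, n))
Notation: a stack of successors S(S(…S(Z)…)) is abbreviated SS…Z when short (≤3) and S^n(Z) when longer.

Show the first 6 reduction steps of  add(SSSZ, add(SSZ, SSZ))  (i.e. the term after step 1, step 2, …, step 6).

Answer: after 6 steps: S(S(S(S(S(add(Z, SSZ))))))

Derivation:
  start: add(SSSZ, add(SSZ, SSZ))
  →1  S(add(SSZ, add(SSZ, SSZ)))
  →2  S(S(add(SZ, add(SSZ, SSZ))))
  →3  S(S(S(add(Z, add(SSZ, SSZ)))))
  →4  S(S(S(add(SSZ, SSZ))))
  →5  S(S(S(S(add(SZ, SSZ)))))
  →6  S(S(S(S(S(add(Z, SSZ))))))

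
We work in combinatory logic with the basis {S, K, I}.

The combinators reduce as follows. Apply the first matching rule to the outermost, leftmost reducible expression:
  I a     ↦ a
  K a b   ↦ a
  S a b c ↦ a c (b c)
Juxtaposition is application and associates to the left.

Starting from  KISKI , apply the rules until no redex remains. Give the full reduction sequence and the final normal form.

  start: KISKI
  [1] IKI
  [2] KI

Answer: normal form = KI  (in 2 steps)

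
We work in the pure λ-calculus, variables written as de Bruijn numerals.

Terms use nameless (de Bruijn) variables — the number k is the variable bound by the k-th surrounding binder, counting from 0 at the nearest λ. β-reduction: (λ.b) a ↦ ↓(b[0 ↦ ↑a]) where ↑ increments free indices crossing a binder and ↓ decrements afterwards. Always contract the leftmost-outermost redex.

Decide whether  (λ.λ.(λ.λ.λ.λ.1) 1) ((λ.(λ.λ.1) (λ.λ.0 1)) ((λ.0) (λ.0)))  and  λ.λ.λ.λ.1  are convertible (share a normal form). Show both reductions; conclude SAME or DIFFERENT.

Answer: SAME — A ⇓ λ.λ.λ.λ.1, B ⇓ λ.λ.λ.λ.1

Reduction:
Term A:
  start: (λ.λ.(λ.λ.λ.λ.1) 1) ((λ.(λ.λ.1) (λ.λ.0 1)) ((λ.0) (λ.0)))
  →1  λ.(λ.λ.λ.λ.1) ((λ.(λ.λ.1) (λ.λ.0 1)) ((λ.0) (λ.0)))
  →2  λ.λ.λ.λ.1

Term B:
  start: λ.λ.λ.λ.1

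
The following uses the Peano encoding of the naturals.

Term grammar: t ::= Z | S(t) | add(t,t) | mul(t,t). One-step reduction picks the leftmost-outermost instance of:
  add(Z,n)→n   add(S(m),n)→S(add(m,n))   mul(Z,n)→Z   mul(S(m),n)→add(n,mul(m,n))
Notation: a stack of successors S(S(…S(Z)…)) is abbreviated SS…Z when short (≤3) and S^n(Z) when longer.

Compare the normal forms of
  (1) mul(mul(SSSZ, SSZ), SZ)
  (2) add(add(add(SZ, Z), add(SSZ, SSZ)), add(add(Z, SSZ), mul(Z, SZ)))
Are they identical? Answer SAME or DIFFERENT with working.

Answer: DIFFERENT — A ⇓ S^6(Z), B ⇓ S^7(Z)

Reduction:
Term A:
  start: mul(mul(SSSZ, SSZ), SZ)
  [1] mul(add(SSZ, mul(SSZ, SSZ)), SZ)
  [2] mul(S(add(SZ, mul(SSZ, SSZ))), SZ)
  [3] add(SZ, mul(add(SZ, mul(SSZ, SSZ)), SZ))
  [4] S(add(Z, mul(add(SZ, mul(SSZ, SSZ)), SZ)))
  [5] S(mul(add(SZ, mul(SSZ, SSZ)), SZ))
  [6] S(mul(S(add(Z, mul(SSZ, SSZ))), SZ))
  [7] S(add(SZ, mul(add(Z, mul(SSZ, SSZ)), SZ)))
  [8] S(S(add(Z, mul(add(Z, mul(SSZ, SSZ)), SZ))))
  [9] S(S(mul(add(Z, mul(SSZ, SSZ)), SZ)))
  [10] S(S(mul(mul(SSZ, SSZ), SZ)))
  [11] S(S(mul(add(SSZ, mul(SZ, SSZ)), SZ)))
  [12] S(S(mul(S(add(SZ, mul(SZ, SSZ))), SZ)))
  [13] S(S(add(SZ, mul(add(SZ, mul(SZ, SSZ)), SZ))))
  [14] S(S(S(add(Z, mul(add(SZ, mul(SZ, SSZ)), SZ)))))
  [15] S(S(S(mul(add(SZ, mul(SZ, SSZ)), SZ))))
  [16] S(S(S(mul(S(add(Z, mul(SZ, SSZ))), SZ))))
  [17] S(S(S(add(SZ, mul(add(Z, mul(SZ, SSZ)), SZ)))))
  [18] S(S(S(S(add(Z, mul(add(Z, mul(SZ, SSZ)), SZ))))))
  [19] S(S(S(S(mul(add(Z, mul(SZ, SSZ)), SZ)))))
  [20] S(S(S(S(mul(mul(SZ, SSZ), SZ)))))
  [21] S(S(S(S(mul(add(SSZ, mul(Z, SSZ)), SZ)))))
  [22] S(S(S(S(mul(S(add(SZ, mul(Z, SSZ))), SZ)))))
  [23] S(S(S(S(add(SZ, mul(add(SZ, mul(Z, SSZ)), SZ))))))
  [24] S(S(S(S(S(add(Z, mul(add(SZ, mul(Z, SSZ)), SZ)))))))
  [25] S(S(S(S(S(mul(add(SZ, mul(Z, SSZ)), SZ))))))
  [26] S(S(S(S(S(mul(S(add(Z, mul(Z, SSZ))), SZ))))))
  [27] S(S(S(S(S(add(SZ, mul(add(Z, mul(Z, SSZ)), SZ)))))))
  [28] S(S(S(S(S(S(add(Z, mul(add(Z, mul(Z, SSZ)), SZ))))))))
  [29] S(S(S(S(S(S(mul(add(Z, mul(Z, SSZ)), SZ)))))))
  [30] S(S(S(S(S(S(mul(mul(Z, SSZ), SZ)))))))
  [31] S(S(S(S(S(S(mul(Z, SZ)))))))
  [32] S^6(Z)

Term B:
  start: add(add(add(SZ, Z), add(SSZ, SSZ)), add(add(Z, SSZ), mul(Z, SZ)))
  [1] add(add(S(add(Z, Z)), add(SSZ, SSZ)), add(add(Z, SSZ), mul(Z, SZ)))
  [2] add(S(add(add(Z, Z), add(SSZ, SSZ))), add(add(Z, SSZ), mul(Z, SZ)))
  [3] S(add(add(add(Z, Z), add(SSZ, SSZ)), add(add(Z, SSZ), mul(Z, SZ))))
  [4] S(add(add(Z, add(SSZ, SSZ)), add(add(Z, SSZ), mul(Z, SZ))))
  [5] S(add(add(SSZ, SSZ), add(add(Z, SSZ), mul(Z, SZ))))
  [6] S(add(S(add(SZ, SSZ)), add(add(Z, SSZ), mul(Z, SZ))))
  [7] S(S(add(add(SZ, SSZ), add(add(Z, SSZ), mul(Z, SZ)))))
  [8] S(S(add(S(add(Z, SSZ)), add(add(Z, SSZ), mul(Z, SZ)))))
  [9] S(S(S(add(add(Z, SSZ), add(add(Z, SSZ), mul(Z, SZ))))))
  [10] S(S(S(add(SSZ, add(add(Z, SSZ), mul(Z, SZ))))))
  [11] S(S(S(S(add(SZ, add(add(Z, SSZ), mul(Z, SZ)))))))
  [12] S(S(S(S(S(add(Z, add(add(Z, SSZ), mul(Z, SZ))))))))
  [13] S(S(S(S(S(add(add(Z, SSZ), mul(Z, SZ)))))))
  [14] S(S(S(S(S(add(SSZ, mul(Z, SZ)))))))
  [15] S(S(S(S(S(S(add(SZ, mul(Z, SZ))))))))
  [16] S(S(S(S(S(S(S(add(Z, mul(Z, SZ)))))))))
  [17] S(S(S(S(S(S(S(mul(Z, SZ))))))))
  [18] S^7(Z)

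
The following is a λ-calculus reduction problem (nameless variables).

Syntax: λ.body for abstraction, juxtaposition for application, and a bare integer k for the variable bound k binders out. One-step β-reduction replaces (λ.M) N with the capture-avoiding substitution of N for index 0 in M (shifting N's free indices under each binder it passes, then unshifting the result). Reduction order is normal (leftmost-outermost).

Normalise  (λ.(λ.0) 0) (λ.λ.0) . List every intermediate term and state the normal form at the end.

  start: (λ.(λ.0) 0) (λ.λ.0)
  →1  (λ.0) (λ.λ.0)
  →2  λ.λ.0

Answer: normal form = λ.λ.0  (in 2 steps)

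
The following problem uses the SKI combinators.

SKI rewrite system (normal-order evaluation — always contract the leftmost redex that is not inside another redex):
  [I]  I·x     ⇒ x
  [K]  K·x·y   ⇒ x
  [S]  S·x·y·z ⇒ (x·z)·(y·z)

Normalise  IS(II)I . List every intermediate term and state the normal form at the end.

  start: IS(II)I
  →1  S(II)I
  →2  SII

Answer: normal form = SII  (in 2 steps)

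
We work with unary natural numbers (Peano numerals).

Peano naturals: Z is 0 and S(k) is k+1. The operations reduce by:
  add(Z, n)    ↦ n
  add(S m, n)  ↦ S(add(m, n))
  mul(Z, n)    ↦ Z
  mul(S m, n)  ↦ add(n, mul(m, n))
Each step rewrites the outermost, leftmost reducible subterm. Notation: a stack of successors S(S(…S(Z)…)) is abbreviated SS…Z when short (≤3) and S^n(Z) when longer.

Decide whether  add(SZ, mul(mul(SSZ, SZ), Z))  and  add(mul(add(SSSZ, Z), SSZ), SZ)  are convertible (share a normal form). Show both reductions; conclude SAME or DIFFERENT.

Term A:
  start: add(SZ, mul(mul(SSZ, SZ), Z))
  [1] S(add(Z, mul(mul(SSZ, SZ), Z)))
  [2] S(mul(mul(SSZ, SZ), Z))
  [3] S(mul(add(SZ, mul(SZ, SZ)), Z))
  [4] S(mul(S(add(Z, mul(SZ, SZ))), Z))
  [5] S(add(Z, mul(add(Z, mul(SZ, SZ)), Z)))
  [6] S(mul(add(Z, mul(SZ, SZ)), Z))
  [7] S(mul(mul(SZ, SZ), Z))
  [8] S(mul(add(SZ, mul(Z, SZ)), Z))
  [9] S(mul(S(add(Z, mul(Z, SZ))), Z))
  [10] S(add(Z, mul(add(Z, mul(Z, SZ)), Z)))
  [11] S(mul(add(Z, mul(Z, SZ)), Z))
  [12] S(mul(mul(Z, SZ), Z))
  [13] S(mul(Z, Z))
  [14] SZ

Term B:
  start: add(mul(add(SSSZ, Z), SSZ), SZ)
  [1] add(mul(S(add(SSZ, Z)), SSZ), SZ)
  [2] add(add(SSZ, mul(add(SSZ, Z), SSZ)), SZ)
  [3] add(S(add(SZ, mul(add(SSZ, Z), SSZ))), SZ)
  [4] S(add(add(SZ, mul(add(SSZ, Z), SSZ)), SZ))
  [5] S(add(S(add(Z, mul(add(SSZ, Z), SSZ))), SZ))
  [6] S(S(add(add(Z, mul(add(SSZ, Z), SSZ)), SZ)))
  [7] S(S(add(mul(add(SSZ, Z), SSZ), SZ)))
  [8] S(S(add(mul(S(add(SZ, Z)), SSZ), SZ)))
  [9] S(S(add(add(SSZ, mul(add(SZ, Z), SSZ)), SZ)))
  [10] S(S(add(S(add(SZ, mul(add(SZ, Z), SSZ))), SZ)))
  [11] S(S(S(add(add(SZ, mul(add(SZ, Z), SSZ)), SZ))))
  [12] S(S(S(add(S(add(Z, mul(add(SZ, Z), SSZ))), SZ))))
  [13] S(S(S(S(add(add(Z, mul(add(SZ, Z), SSZ)), SZ)))))
  [14] S(S(S(S(add(mul(add(SZ, Z), SSZ), SZ)))))
  [15] S(S(S(S(add(mul(S(add(Z, Z)), SSZ), SZ)))))
  [16] S(S(S(S(add(add(SSZ, mul(add(Z, Z), SSZ)), SZ)))))
  [17] S(S(S(S(add(S(add(SZ, mul(add(Z, Z), SSZ))), SZ)))))
  [18] S(S(S(S(S(add(add(SZ, mul(add(Z, Z), SSZ)), SZ))))))
  [19] S(S(S(S(S(add(S(add(Z, mul(add(Z, Z), SSZ))), SZ))))))
  [20] S(S(S(S(S(S(add(add(Z, mul(add(Z, Z), SSZ)), SZ)))))))
  [21] S(S(S(S(S(S(add(mul(add(Z, Z), SSZ), SZ)))))))
  [22] S(S(S(S(S(S(add(mul(Z, SSZ), SZ)))))))
  [23] S(S(S(S(S(S(add(Z, SZ)))))))
  [24] S^7(Z)

Answer: DIFFERENT — A ⇓ SZ, B ⇓ S^7(Z)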